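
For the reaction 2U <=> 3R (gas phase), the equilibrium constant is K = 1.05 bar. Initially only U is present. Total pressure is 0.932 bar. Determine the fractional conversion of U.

X = 0.481

Take 1 mol U as basis and let X be its fractional conversion, so ξ = 0.5X.
Species balance: n_U = 1 − X; n_R = 1.5X.
Summing: n_T = 1 + 0.5X.
y_i = n_i/n_T, p_i = y_i·P. K = p_R^3 / (p_U^2).
This yields a degree-3 equation in X; solving on (0,1), X = 0.481.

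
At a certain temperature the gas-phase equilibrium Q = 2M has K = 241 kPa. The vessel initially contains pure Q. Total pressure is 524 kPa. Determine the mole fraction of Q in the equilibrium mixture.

y_Q = 0.514

Let X = conversion of Q (basis 1 mol Q); extent of reaction ξ = X.
Mole table: n_Q = 1 − X; n_M = 2X.
Total moles n_T = 1 + X.
Mole fractions y_i = n_i/n_T; K = p_M^2 / (p_Q) with p_i = y_i·P.
Setting this equal to 241 kPa and taking the physical root (0 < X < 1) gives X = 0.321.
Then n_Q = 0.679, n_T = 1.32, so y_Q = 0.514.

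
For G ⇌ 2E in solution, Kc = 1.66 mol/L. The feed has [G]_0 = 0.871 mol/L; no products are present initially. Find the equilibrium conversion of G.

X = 0.492

Let X = conversion of G; extent ξ = 0.871·X mol/L.
Concentrations: [G] = 0.871 − 0.871X; [E] = 1.74X.
Kc = [E]^2 / ([G]).
Solving Kc = 1.66 for X ∈ (0,1): X = 0.492.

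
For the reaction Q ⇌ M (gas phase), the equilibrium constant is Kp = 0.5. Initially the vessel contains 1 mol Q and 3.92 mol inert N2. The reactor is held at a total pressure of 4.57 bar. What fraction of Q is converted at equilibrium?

Basis: 1 mol Q initially; let X = conversion of Q. Extent ξ = X.
At extent ξ: n_Q = 1 − X; n_M = X; n_I = 3.92 (inert).
Since Δν = 0, n_T = 4.92 throughout.
With p_i = (n_i/n_T)P, Kp = p_M / (p_Q).
Setting this equal to 0.5 and taking the physical root (0 < X < 1) gives X = 0.333.

X = 0.333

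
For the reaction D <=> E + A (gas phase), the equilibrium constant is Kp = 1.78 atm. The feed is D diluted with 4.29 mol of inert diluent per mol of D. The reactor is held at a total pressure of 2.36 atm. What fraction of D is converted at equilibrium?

X = 0.846

Basis: 1 mol D initially; let X = conversion of D. Extent ξ = X.
Mole table: n_D = 1 − X; n_E = X; n_A = X; n_I = 4.29 (inert).
Summing: n_T = 5.29 + X.
Mole fractions y_i = n_i/n_T; Kp = p_E p_A / (p_D) with p_i = y_i·P.
This yields a degree-2 equation in X; solving on (0,1), X = 0.846.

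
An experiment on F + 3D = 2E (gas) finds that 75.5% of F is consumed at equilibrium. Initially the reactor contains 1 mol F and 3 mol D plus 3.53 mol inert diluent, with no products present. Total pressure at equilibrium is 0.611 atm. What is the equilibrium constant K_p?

K_p = 2.28e+03 atm^-2

Basis: 1 mol F initially; let X = conversion of F. Extent ξ = X.
Mole table: n_F = 1 − X; n_D = 3 − 3X; n_E = 2X; n_I = 3.53 (inert).
Summing: n_T = 7.53 − 2X.
At X = 0.755: n_F = 0.245, n_D = 0.735, n_E = 1.51, n_T = 6.02.
p_i = (n_i/n_T)·P. K_p = p_E^2 / (p_F p_D^3) = 2.28e+03 atm^-2.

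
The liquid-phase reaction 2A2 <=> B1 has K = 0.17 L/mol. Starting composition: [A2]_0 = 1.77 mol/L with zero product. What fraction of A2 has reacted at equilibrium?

X = 0.297

Let X = conversion of A2; extent ξ = 1.77X/2 mol/L.
Concentrations: [A2] = 1.77 − 1.77X; [B1] = 0.885X.
K = [B1] / ([A2]^2).
This equals 0.17 at X = 0.297 (the root in 0 < X < 1).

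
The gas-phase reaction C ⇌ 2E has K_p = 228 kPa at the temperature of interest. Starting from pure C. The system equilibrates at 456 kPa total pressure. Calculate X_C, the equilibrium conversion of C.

Let X = conversion of C (basis 1 mol C); extent of reaction ξ = X.
At extent ξ: n_C = 1 − X; n_E = 2X.
n_T = Σnᵢ = 1 + X.
Mole fractions y_i = n_i/n_T; K_p = p_E^2 / (p_C) with p_i = y_i·P.
Setting this equal to 228 kPa and taking the physical root (0 < X < 1) gives X = 0.333.

X = 0.333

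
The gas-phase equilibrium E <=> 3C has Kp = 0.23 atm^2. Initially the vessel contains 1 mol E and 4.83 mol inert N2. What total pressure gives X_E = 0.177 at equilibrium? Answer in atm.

Basis: 1 mol E initially; let X = conversion of E. Extent ξ = X.
Mole table: n_E = 1 − X; n_C = 3X; n_I = 4.83 (inert).
Summing: n_T = 5.83 + 2X.
Kp = p_C^3 / (p_E) with p_i = (n_i/n_T)·P.
At X = 0.177: the mole-fraction product g(X) = Π y_i^ν_i = 0.004757. Since Kp = g(X)·P^{2}, P = (Kp/g)^(1/2) = (0.23/0.004757)^(1/2) = 6.95 atm.

P = 6.95 atm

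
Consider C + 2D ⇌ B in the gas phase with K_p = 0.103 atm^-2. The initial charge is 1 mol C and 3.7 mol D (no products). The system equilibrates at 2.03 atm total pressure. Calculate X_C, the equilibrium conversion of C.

X = 0.200

Take 1 mol C as basis and let X be its fractional conversion, so ξ = X.
At extent ξ: n_C = 1 − X; n_D = 3.7 − 2X; n_B = X.
Summing: n_T = 4.7 − 2X.
Mole fractions y_i = n_i/n_T; K_p = p_B / (p_C p_D^2) with p_i = y_i·P.
Setting this equal to 0.103 atm^-2 and taking the physical root (0 < X < 1) gives X = 0.200.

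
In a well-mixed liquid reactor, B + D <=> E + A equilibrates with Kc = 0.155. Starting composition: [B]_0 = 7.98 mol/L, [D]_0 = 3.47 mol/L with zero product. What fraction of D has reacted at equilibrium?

X = 0.414

Let X = conversion of D; extent ξ = 3.47·X mol/L.
Concentrations: [B] = 7.98 − 3.47X; [D] = 3.47 − 3.47X; [E] = 3.47X; [A] = 3.47X.
Kc = [E] [A] / ([B] [D]).
Setting equal to 0.155 and solving for X on (0,1) gives X = 0.414.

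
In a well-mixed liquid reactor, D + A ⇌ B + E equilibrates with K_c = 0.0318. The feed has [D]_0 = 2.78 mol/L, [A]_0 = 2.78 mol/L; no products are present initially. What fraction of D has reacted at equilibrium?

Let X = conversion of D; extent ξ = 2.78·X mol/L.
Concentrations: [D] = 2.78 − 2.78X; [A] = 2.78 − 2.78X; [B] = 2.78X; [E] = 2.78X.
K_c = [B] [E] / ([D] [A]).
This equals 0.0318 at X = 0.151 (the root in 0 < X < 1).

X = 0.151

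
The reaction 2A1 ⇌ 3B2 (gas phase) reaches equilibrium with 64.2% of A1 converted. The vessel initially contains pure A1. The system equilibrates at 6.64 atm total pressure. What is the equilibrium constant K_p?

K_p = 35 atm

Basis: 1 mol A1 initially; let X = conversion of A1. Extent ξ = 0.5X.
Species balance: n_A1 = 1 − X; n_B2 = 1.5X.
Total moles n_T = 1 + 0.5X.
At X = 0.642: n_A1 = 0.358, n_B2 = 0.963, n_T = 1.32.
p_i = (n_i/n_T)·P. K_p = p_B2^3 / (p_A1^2) = 35 atm.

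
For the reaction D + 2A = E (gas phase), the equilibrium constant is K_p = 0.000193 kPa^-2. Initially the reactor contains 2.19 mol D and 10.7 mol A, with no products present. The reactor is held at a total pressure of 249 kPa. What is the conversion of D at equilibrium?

Take 2.19 mol D as basis and let X be its fractional conversion, so ξ = 2.19X.
Species balance: n_D = 2.19 − 2.19X; n_A = 10.7 − 4.38X; n_E = 2.19X.
Summing: n_T = 12.9 − 4.38X.
With p_i = (n_i/n_T)P, K_p = p_E / (p_D p_A^2).
Substituting and setting equal to 0.000193 kPa^-2 gives a polynomial in X; the root in (0,1) is X = 0.873.

X = 0.873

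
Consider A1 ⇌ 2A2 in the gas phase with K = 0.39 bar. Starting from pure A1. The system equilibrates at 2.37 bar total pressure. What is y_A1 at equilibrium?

y_A1 = 0.668

Take 1 mol A1 as basis and let X be its fractional conversion, so ξ = X.
Mole table: n_A1 = 1 − X; n_A2 = 2X.
Total moles n_T = 1 + X.
Mole fractions y_i = n_i/n_T; K = p_A2^2 / (p_A1) with p_i = y_i·P.
This yields a degree-2 equation in X; solving on (0,1), X = 0.199.
Then n_A1 = 0.801, n_T = 1.2, so y_A1 = 0.668.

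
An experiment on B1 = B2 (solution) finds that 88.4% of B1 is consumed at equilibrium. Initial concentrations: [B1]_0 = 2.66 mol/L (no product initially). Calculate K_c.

Let X = conversion of B1.
Concentrations: [B1] = 2.66 − 2.66X; [B2] = 2.66X.
At X = 0.884: [B1] = 0.309, [B2] = 2.35.
K_c = [B2] / ([B1]) = 7.62.

K_c = 7.62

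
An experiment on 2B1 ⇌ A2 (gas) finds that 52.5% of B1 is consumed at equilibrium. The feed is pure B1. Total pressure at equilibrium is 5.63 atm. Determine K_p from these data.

Let X = conversion of B1 (basis 1 mol B1); extent of reaction ξ = 0.5X.
Moles: n_B1 = 1 − X; n_A2 = 0.5X.
n_T = Σnᵢ = 1 − 0.5X.
At X = 0.525: n_B1 = 0.475, n_A2 = 0.263, n_T = 0.738.
p_i = (n_i/n_T)·P. K_p = p_A2 / (p_B1^2) = 0.152 atm^-1.

K_p = 0.152 atm^-1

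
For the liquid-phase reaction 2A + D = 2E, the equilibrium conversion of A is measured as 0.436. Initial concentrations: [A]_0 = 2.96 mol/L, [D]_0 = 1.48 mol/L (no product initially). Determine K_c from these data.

Let X = conversion of A.
Concentrations: [A] = 2.96 − 2.96X; [D] = 1.48 − 1.48X; [E] = 2.96X.
At X = 0.436: [A] = 1.67, [D] = 0.835, [E] = 1.29.
K_c = [E]^2 / ([A]^2 [D]) = 0.716 L/mol.

K_c = 0.716 L/mol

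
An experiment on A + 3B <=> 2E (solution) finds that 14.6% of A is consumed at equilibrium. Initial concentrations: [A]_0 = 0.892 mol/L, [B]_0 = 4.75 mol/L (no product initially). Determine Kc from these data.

Let X = conversion of A.
Concentrations: [A] = 0.892 − 0.892X; [B] = 4.75 − 2.68X; [E] = 1.78X.
At X = 0.146: [A] = 0.762, [B] = 4.36, [E] = 0.26.
Kc = [E]^2 / ([A] [B]^3) = 0.00108 (mol/L)^-2.

Kc = 0.00108 (mol/L)^-2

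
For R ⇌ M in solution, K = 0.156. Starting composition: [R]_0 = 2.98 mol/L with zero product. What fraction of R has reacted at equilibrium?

X = 0.135

Let X = conversion of R; extent ξ = 2.98·X mol/L.
Concentrations: [R] = 2.98 − 2.98X; [M] = 2.98X.
K = [M] / ([R]).
This equals 0.156 at X = 0.135 (the root in 0 < X < 1).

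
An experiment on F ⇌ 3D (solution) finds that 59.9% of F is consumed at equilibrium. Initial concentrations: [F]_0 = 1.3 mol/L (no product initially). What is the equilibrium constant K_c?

Let X = conversion of F.
Concentrations: [F] = 1.3 − 1.3X; [D] = 3.9X.
At X = 0.599: [F] = 0.521, [D] = 2.34.
K_c = [D]^3 / ([F]) = 24.5 (mol/L)^2.

K_c = 24.5 (mol/L)^2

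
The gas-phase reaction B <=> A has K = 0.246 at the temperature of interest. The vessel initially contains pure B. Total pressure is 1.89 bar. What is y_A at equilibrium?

Take 1 mol B as basis and let X be its fractional conversion, so ξ = X.
Mole table: n_B = 1 − X; n_A = X.
Since Δν = 0, n_T = 1 throughout.
Mole fractions y_i = n_i/n_T; K = p_A / (p_B) with p_i = y_i·P.
Setting this equal to 0.246 and taking the physical root (0 < X < 1) gives X = 0.197.
Then n_A = 0.197, n_T = 1, so y_A = 0.197.

y_A = 0.197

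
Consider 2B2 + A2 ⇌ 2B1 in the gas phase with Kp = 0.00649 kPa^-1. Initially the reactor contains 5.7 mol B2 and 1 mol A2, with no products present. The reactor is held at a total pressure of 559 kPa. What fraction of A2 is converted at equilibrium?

Let X = conversion of A2 (basis 1 mol A2); extent of reaction ξ = X.
At extent ξ: n_B2 = 5.7 − 2X; n_A2 = 1 − X; n_B1 = 2X.
Summing: n_T = 6.7 − X.
y_i = n_i/n_T, p_i = y_i·P. Kp = p_B1^2 / (p_B2^2 p_A2).
This yields a degree-3 equation in X; solving on (0,1), X = 0.773.

X = 0.773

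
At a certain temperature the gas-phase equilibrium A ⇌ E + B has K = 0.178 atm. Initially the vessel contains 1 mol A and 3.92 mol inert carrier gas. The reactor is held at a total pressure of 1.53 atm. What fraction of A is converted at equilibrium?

X = 0.540

Basis: 1 mol A initially; let X = conversion of A. Extent ξ = X.
At extent ξ: n_A = 1 − X; n_E = X; n_B = X; n_I = 3.92 (inert).
n_T = Σnᵢ = 4.92 + X.
y_i = n_i/n_T, p_i = y_i·P. K = p_E p_B / (p_A).
Substituting and setting equal to 0.178 atm gives a polynomial in X; the root in (0,1) is X = 0.540.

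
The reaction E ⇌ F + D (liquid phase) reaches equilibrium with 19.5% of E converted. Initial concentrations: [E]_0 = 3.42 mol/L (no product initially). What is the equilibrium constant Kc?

Let X = conversion of E.
Concentrations: [E] = 3.42 − 3.42X; [F] = 3.42X; [D] = 3.42X.
At X = 0.195: [E] = 2.75, [F] = 0.667, [D] = 0.667.
Kc = [F] [D] / ([E]) = 0.162 mol/L.

Kc = 0.162 mol/L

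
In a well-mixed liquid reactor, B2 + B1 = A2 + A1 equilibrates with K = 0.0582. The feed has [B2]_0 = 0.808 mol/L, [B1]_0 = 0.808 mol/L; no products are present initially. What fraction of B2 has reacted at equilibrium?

X = 0.194

Let X = conversion of B2; extent ξ = 0.808·X mol/L.
Concentrations: [B2] = 0.808 − 0.808X; [B1] = 0.808 − 0.808X; [A2] = 0.808X; [A1] = 0.808X.
K = [A2] [A1] / ([B2] [B1]).
This equals 0.0582 at X = 0.194 (the root in 0 < X < 1).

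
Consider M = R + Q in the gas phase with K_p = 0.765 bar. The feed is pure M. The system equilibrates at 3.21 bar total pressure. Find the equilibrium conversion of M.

X = 0.439

Let X = conversion of M (basis 1 mol M); extent of reaction ξ = X.
At extent ξ: n_M = 1 − X; n_R = X; n_Q = X.
Summing: n_T = 1 + X.
Mole fractions y_i = n_i/n_T; K_p = p_R p_Q / (p_M) with p_i = y_i·P.
Setting this equal to 0.765 bar and taking the physical root (0 < X < 1) gives X = 0.439.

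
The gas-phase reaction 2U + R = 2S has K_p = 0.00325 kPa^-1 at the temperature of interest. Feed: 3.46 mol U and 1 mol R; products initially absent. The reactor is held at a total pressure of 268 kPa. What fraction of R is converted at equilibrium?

X = 0.446

Let X = conversion of R (basis 1 mol R); extent of reaction ξ = X.
Species balance: n_U = 3.46 − 2X; n_R = 1 − X; n_S = 2X.
Total moles n_T = 4.46 − X.
Mole fractions y_i = n_i/n_T; K_p = p_S^2 / (p_U^2 p_R) with p_i = y_i·P.
This yields a degree-3 equation in X; solving on (0,1), X = 0.446.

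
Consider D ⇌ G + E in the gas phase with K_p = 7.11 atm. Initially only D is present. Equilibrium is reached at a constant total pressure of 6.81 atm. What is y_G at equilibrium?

Let X = conversion of D (basis 1 mol D); extent of reaction ξ = X.
Moles: n_D = 1 − X; n_G = X; n_E = X.
n_T = Σnᵢ = 1 + X.
Mole fractions y_i = n_i/n_T; K_p = p_G p_E / (p_D) with p_i = y_i·P.
Substituting and setting equal to 7.11 atm gives a polynomial in X; the root in (0,1) is X = 0.715.
Then n_G = 0.715, n_T = 1.71, so y_G = 0.417.

y_G = 0.417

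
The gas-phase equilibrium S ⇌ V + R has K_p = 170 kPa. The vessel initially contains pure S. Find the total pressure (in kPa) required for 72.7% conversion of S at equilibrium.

Let X = conversion of S (basis 1 mol S); extent of reaction ξ = X.
Moles: n_S = 1 − X; n_V = X; n_R = X.
Total moles n_T = 1 + X.
K_p = p_V p_R / (p_S) with p_i = (n_i/n_T)·P.
At X = 0.727: the mole-fraction product g(X) = Π y_i^ν_i = 1.121. Since K_p = g(X)·P^{1}, P = (K_p/g)^(1/1) = (170/1.121)^(1/1) = 152 kPa.

P = 152 kPa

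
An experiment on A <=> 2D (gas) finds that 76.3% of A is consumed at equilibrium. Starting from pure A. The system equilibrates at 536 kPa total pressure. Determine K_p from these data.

Let X = conversion of A (basis 1 mol A); extent of reaction ξ = X.
Moles: n_A = 1 − X; n_D = 2X.
Summing: n_T = 1 + X.
At X = 0.763: n_A = 0.237, n_D = 1.53, n_T = 1.76.
p_i = (n_i/n_T)·P. K_p = p_D^2 / (p_A) = 2.99e+03 kPa.

K_p = 2.99e+03 kPa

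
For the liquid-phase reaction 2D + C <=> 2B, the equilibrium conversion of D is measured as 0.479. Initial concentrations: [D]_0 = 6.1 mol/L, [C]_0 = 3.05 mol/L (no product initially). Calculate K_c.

K_c = 0.532 L/mol

Let X = conversion of D.
Concentrations: [D] = 6.1 − 6.1X; [C] = 3.05 − 3.05X; [B] = 6.1X.
At X = 0.479: [D] = 3.18, [C] = 1.59, [B] = 2.92.
K_c = [B]^2 / ([D]^2 [C]) = 0.532 L/mol.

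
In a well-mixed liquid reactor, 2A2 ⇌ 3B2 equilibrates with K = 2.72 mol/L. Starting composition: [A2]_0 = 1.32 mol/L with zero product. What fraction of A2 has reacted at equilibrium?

X = 0.520

Let X = conversion of A2; extent ξ = 1.32X/2 mol/L.
Concentrations: [A2] = 1.32 − 1.32X; [B2] = 1.98X.
K = [B2]^3 / ([A2]^2).
Setting equal to 2.72 and solving for X on (0,1) gives X = 0.520.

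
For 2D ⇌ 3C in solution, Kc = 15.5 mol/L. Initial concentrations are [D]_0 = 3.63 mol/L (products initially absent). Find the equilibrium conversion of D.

Let X = conversion of D; extent ξ = 3.63X/2 mol/L.
Concentrations: [D] = 3.63 − 3.63X; [C] = 5.45X.
Kc = [C]^3 / ([D]^2).
Solving Kc = 15.5 for X ∈ (0,1): X = 0.594.

X = 0.594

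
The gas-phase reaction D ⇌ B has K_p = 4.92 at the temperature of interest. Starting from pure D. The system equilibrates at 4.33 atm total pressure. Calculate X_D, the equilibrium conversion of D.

X = 0.831

Basis: 1 mol D initially; let X = conversion of D. Extent ξ = X.
Moles: n_D = 1 − X; n_B = X.
n_T stays at 1 (no change in mole number).
With p_i = (n_i/n_T)P, K_p = p_B / (p_D).
Setting this equal to 4.92 and taking the physical root (0 < X < 1) gives X = 0.831.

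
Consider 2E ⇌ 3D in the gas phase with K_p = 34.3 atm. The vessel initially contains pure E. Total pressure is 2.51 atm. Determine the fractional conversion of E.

Let X = conversion of E (basis 1 mol E); extent of reaction ξ = 0.5X.
Mole table: n_E = 1 − X; n_D = 1.5X.
Summing: n_T = 1 + 0.5X.
With p_i = (n_i/n_T)P, K_p = p_D^3 / (p_E^2).
Equating to 34.3 atm and solving on 0 < X < 1: X = 0.733.

X = 0.733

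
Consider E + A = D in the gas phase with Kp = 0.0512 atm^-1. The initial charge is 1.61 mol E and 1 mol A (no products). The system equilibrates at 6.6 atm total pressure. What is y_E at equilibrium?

y_E = 0.591

Basis: 1 mol A initially; let X = conversion of A. Extent ξ = X.
At extent ξ: n_E = 1.61 − X; n_A = 1 − X; n_D = X.
Summing: n_T = 2.61 − X.
With p_i = (n_i/n_T)P, Kp = p_D / (p_E p_A).
Equating to 0.0512 atm^-1 and solving on 0 < X < 1: X = 0.166.
Then n_E = 1.44, n_T = 2.44, so y_E = 0.591.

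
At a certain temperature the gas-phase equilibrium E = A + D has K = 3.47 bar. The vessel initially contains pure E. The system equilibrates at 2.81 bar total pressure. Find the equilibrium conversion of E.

X = 0.743

Let X = conversion of E (basis 1 mol E); extent of reaction ξ = X.
Mole table: n_E = 1 − X; n_A = X; n_D = X.
Summing: n_T = 1 + X.
With p_i = (n_i/n_T)P, K = p_A p_D / (p_E).
Setting this equal to 3.47 bar and taking the physical root (0 < X < 1) gives X = 0.743.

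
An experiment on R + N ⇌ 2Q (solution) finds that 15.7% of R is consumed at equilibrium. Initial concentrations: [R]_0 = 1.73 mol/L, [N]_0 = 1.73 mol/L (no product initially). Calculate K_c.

Let X = conversion of R.
Concentrations: [R] = 1.73 − 1.73X; [N] = 1.73 − 1.73X; [Q] = 3.46X.
At X = 0.157: [R] = 1.46, [N] = 1.46, [Q] = 0.543.
K_c = [Q]^2 / ([R] [N]) = 0.139.

K_c = 0.139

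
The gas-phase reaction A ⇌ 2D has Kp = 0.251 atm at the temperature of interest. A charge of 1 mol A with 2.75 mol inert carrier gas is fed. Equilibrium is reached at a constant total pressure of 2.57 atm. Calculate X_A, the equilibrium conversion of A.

Let X = conversion of A (basis 1 mol A); extent of reaction ξ = X.
Mole table: n_A = 1 − X; n_D = 2X; n_I = 2.75 (inert).
Summing: n_T = 3.75 + X.
With p_i = (n_i/n_T)P, Kp = p_D^2 / (p_A).
Substituting and setting equal to 0.251 atm gives a polynomial in X; the root in (0,1) is X = 0.268.

X = 0.268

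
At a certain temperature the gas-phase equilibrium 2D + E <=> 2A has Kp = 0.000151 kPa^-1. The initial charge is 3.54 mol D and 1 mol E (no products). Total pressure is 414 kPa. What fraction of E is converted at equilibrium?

X = 0.174

Let X = conversion of E (basis 1 mol E); extent of reaction ξ = X.
At extent ξ: n_D = 3.54 − 2X; n_E = 1 − X; n_A = 2X.
Total moles n_T = 4.54 − X.
Mole fractions y_i = n_i/n_T; Kp = p_A^2 / (p_D^2 p_E) with p_i = y_i·P.
Setting this equal to 0.000151 kPa^-1 and taking the physical root (0 < X < 1) gives X = 0.174.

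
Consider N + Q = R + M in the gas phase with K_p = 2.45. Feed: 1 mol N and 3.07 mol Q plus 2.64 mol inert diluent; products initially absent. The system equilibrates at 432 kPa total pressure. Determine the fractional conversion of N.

X = 0.862

Basis: 1 mol N initially; let X = conversion of N. Extent ξ = X.
Moles: n_N = 1 − X; n_Q = 3.07 − X; n_R = X; n_M = X; n_I = 2.64 (inert).
n_T stays at 6.71 (no change in mole number).
y_i = n_i/n_T, p_i = y_i·P. K_p = p_R p_M / (p_N p_Q).
Equating to 2.45 and solving on 0 < X < 1: X = 0.862.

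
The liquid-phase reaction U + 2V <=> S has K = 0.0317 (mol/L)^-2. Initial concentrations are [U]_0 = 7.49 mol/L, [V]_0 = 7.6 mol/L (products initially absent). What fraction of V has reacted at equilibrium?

Let X = conversion of V; extent ξ = 7.6X/2 mol/L.
Concentrations: [U] = 7.49 − 3.8X; [V] = 7.6 − 7.6X; [S] = 3.8X.
K = [S] / ([U] [V]^2).
Solving K = 0.0317 for X ∈ (0,1): X = 0.544.

X = 0.544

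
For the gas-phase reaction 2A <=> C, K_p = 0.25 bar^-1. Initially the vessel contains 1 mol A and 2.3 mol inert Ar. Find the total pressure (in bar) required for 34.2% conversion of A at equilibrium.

P = 4.94 bar

Basis: 1 mol A initially; let X = conversion of A. Extent ξ = 0.5X.
Species balance: n_A = 1 − X; n_C = 0.5X; n_I = 2.3 (inert).
Total moles n_T = 3.3 − 0.5X.
K_p = p_C / (p_A^2) with p_i = (n_i/n_T)·P.
At X = 0.342: the mole-fraction product g(X) = Π y_i^ν_i = 1.236. Since K_p = g(X)·P^{-1}, P = (g/K_p)^(1/1) = (1.236/0.25)^(1/1) = 4.94 bar.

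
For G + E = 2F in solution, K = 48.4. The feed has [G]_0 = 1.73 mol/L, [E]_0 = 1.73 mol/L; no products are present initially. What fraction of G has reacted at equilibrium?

Let X = conversion of G; extent ξ = 1.73·X mol/L.
Concentrations: [G] = 1.73 − 1.73X; [E] = 1.73 − 1.73X; [F] = 3.46X.
K = [F]^2 / ([G] [E]).
Setting equal to 48.4 and solving for X on (0,1) gives X = 0.777.

X = 0.777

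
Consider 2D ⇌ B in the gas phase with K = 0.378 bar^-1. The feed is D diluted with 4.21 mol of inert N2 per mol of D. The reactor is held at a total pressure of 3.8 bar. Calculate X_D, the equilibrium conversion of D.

X = 0.288

Take 1 mol D as basis and let X be its fractional conversion, so ξ = 0.5X.
Species balance: n_D = 1 − X; n_B = 0.5X; n_I = 4.21 (inert).
n_T = Σnᵢ = 5.21 − 0.5X.
Mole fractions y_i = n_i/n_T; K = p_B / (p_D^2) with p_i = y_i·P.
Substituting and setting equal to 0.378 bar^-1 gives a polynomial in X; the root in (0,1) is X = 0.288.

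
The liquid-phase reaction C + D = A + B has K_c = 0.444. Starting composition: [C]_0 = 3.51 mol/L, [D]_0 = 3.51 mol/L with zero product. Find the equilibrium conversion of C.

X = 0.400

Let X = conversion of C; extent ξ = 3.51·X mol/L.
Concentrations: [C] = 3.51 − 3.51X; [D] = 3.51 − 3.51X; [A] = 3.51X; [B] = 3.51X.
K_c = [A] [B] / ([C] [D]).
Equating to 0.444: the physical root is X = 0.400.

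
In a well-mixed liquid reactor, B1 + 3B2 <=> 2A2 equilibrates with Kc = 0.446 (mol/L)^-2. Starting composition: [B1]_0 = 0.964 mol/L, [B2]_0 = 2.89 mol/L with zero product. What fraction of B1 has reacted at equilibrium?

X = 0.470

Let X = conversion of B1; extent ξ = 0.964·X mol/L.
Concentrations: [B1] = 0.964 − 0.964X; [B2] = 2.89 − 2.89X; [A2] = 1.93X.
Kc = [A2]^2 / ([B1] [B2]^3).
Solving Kc = 0.446 for X ∈ (0,1): X = 0.470.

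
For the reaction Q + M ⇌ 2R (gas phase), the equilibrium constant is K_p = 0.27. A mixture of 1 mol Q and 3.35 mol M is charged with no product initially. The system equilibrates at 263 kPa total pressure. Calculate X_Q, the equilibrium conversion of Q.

X = 0.360

Basis: 1 mol Q initially; let X = conversion of Q. Extent ξ = X.
Moles: n_Q = 1 − X; n_M = 3.35 − X; n_R = 2X.
Since Δν = 0, n_T = 4.35 throughout.
With p_i = (n_i/n_T)P, K_p = p_R^2 / (p_Q p_M).
Equating to 0.27 and solving on 0 < X < 1: X = 0.360.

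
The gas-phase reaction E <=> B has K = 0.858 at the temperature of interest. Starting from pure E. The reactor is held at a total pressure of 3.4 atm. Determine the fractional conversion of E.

Basis: 1 mol E initially; let X = conversion of E. Extent ξ = X.
Moles: n_E = 1 − X; n_B = X.
Total moles n_T = 1 (Δν = 0, constant).
y_i = n_i/n_T, p_i = y_i·P. K = p_B / (p_E).
Setting this equal to 0.858 and taking the physical root (0 < X < 1) gives X = 0.462.

X = 0.462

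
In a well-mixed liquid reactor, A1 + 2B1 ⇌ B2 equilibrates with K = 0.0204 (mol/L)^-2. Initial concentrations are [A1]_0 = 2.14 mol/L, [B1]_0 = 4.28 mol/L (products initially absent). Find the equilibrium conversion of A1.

Let X = conversion of A1; extent ξ = 2.14·X mol/L.
Concentrations: [A1] = 2.14 − 2.14X; [B1] = 4.28 − 4.28X; [B2] = 2.14X.
K = [B2] / ([A1] [B1]^2).
Solving K = 0.0204 for X ∈ (0,1): X = 0.195.

X = 0.195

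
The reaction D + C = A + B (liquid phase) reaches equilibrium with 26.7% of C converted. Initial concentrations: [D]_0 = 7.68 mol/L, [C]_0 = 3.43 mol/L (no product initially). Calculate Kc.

Kc = 0.0493

Let X = conversion of C.
Concentrations: [D] = 7.68 − 3.43X; [C] = 3.43 − 3.43X; [A] = 3.43X; [B] = 3.43X.
At X = 0.267: [D] = 6.76, [C] = 2.51, [A] = 0.916, [B] = 0.916.
Kc = [A] [B] / ([D] [C]) = 0.0493.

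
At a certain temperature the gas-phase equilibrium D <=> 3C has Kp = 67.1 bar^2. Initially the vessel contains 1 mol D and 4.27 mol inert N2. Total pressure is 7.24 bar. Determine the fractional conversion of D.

Let X = conversion of D (basis 1 mol D); extent of reaction ξ = X.
At extent ξ: n_D = 1 − X; n_C = 3X; n_I = 4.27 (inert).
Total moles n_T = 5.27 + 2X.
With p_i = (n_i/n_T)P, Kp = p_C^3 / (p_D).
Equating to 67.1 bar^2 and solving on 0 < X < 1: X = 0.783.

X = 0.783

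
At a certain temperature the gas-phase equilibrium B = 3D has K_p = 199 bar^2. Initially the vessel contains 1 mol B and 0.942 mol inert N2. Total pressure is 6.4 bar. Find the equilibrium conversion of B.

X = 0.783

Let X = conversion of B (basis 1 mol B); extent of reaction ξ = X.
Mole table: n_B = 1 − X; n_D = 3X; n_I = 0.942 (inert).
Summing: n_T = 1.94 + 2X.
Mole fractions y_i = n_i/n_T; K_p = p_D^3 / (p_B) with p_i = y_i·P.
Equating to 199 bar^2 and solving on 0 < X < 1: X = 0.783.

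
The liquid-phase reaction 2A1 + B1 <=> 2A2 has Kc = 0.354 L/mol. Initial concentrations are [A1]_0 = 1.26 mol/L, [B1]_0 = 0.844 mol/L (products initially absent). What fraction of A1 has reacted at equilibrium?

X = 0.323

Let X = conversion of A1; extent ξ = 1.26X/2 mol/L.
Concentrations: [A1] = 1.26 − 1.26X; [B1] = 0.844 − 0.63X; [A2] = 1.26X.
Kc = [A2]^2 / ([A1]^2 [B1]).
Equating to 0.354 L/mol: the physical root is X = 0.323.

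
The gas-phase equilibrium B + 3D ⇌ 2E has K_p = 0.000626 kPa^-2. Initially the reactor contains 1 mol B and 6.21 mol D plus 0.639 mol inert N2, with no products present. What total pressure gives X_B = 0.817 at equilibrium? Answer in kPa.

P = 130 kPa

Take 1 mol B as basis and let X be its fractional conversion, so ξ = X.
Moles: n_B = 1 − X; n_D = 6.21 − 3X; n_E = 2X; n_I = 0.639 (inert).
n_T = Σnᵢ = 7.85 − 2X.
K_p = p_E^2 / (p_B p_D^3) with p_i = (n_i/n_T)·P.
At X = 0.817: the mole-fraction product g(X) = Π y_i^ν_i = 10.61. Since K_p = g(X)·P^{-2}, P = (g/K_p)^(1/2) = (10.61/0.000626)^(1/2) = 130 kPa.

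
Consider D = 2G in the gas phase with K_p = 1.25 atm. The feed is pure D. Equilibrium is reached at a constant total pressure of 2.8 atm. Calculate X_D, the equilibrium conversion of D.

X = 0.317

Let X = conversion of D (basis 1 mol D); extent of reaction ξ = X.
Moles: n_D = 1 − X; n_G = 2X.
Summing: n_T = 1 + X.
With p_i = (n_i/n_T)P, K_p = p_G^2 / (p_D).
Equating to 1.25 atm and solving on 0 < X < 1: X = 0.317.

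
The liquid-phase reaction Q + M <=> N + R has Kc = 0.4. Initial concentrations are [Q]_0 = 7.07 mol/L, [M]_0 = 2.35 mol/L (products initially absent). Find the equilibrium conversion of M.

Let X = conversion of M; extent ξ = 2.35·X mol/L.
Concentrations: [Q] = 7.07 − 2.35X; [M] = 2.35 − 2.35X; [N] = 2.35X; [R] = 2.35X.
Kc = [N] [R] / ([Q] [M]).
This equals 0.4 at X = 0.611 (the root in 0 < X < 1).

X = 0.611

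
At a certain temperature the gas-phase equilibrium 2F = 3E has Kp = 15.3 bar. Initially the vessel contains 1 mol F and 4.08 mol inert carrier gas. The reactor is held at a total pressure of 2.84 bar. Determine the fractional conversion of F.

Take 1 mol F as basis and let X be its fractional conversion, so ξ = 0.5X.
At extent ξ: n_F = 1 − X; n_E = 1.5X; n_I = 4.08 (inert).
Summing: n_T = 5.08 + 0.5X.
With p_i = (n_i/n_T)P, Kp = p_E^3 / (p_F^2).
Setting this equal to 15.3 bar and taking the physical root (0 < X < 1) gives X = 0.771.

X = 0.771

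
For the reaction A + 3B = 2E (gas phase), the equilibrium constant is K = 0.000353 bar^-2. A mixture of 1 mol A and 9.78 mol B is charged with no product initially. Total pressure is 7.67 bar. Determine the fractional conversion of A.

X = 0.176

Let X = conversion of A (basis 1 mol A); extent of reaction ξ = X.
Moles: n_A = 1 − X; n_B = 9.78 − 3X; n_E = 2X.
n_T = Σnᵢ = 10.8 − 2X.
Mole fractions y_i = n_i/n_T; K = p_E^2 / (p_A p_B^3) with p_i = y_i·P.
Equating to 0.000353 bar^-2 and solving on 0 < X < 1: X = 0.176.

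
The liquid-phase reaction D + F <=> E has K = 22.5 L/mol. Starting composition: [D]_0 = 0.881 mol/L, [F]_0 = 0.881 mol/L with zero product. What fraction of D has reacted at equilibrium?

Let X = conversion of D; extent ξ = 0.881·X mol/L.
Concentrations: [D] = 0.881 − 0.881X; [F] = 0.881 − 0.881X; [E] = 0.881X.
K = [E] / ([D] [F]).
Equating to 22.5 L/mol: the physical root is X = 0.799.

X = 0.799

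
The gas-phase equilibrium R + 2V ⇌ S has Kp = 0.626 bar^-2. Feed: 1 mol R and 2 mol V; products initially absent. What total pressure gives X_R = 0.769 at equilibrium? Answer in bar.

Basis: 1 mol R initially; let X = conversion of R. Extent ξ = X.
Mole table: n_R = 1 − X; n_V = 2 − 2X; n_S = X.
n_T = Σnᵢ = 3 − 2X.
Kp = p_S / (p_R p_V^2) with p_i = (n_i/n_T)·P.
At X = 0.769: the mole-fraction product g(X) = Π y_i^ν_i = 33.34. Since Kp = g(X)·P^{-2}, P = (g/Kp)^(1/2) = (33.34/0.626)^(1/2) = 7.3 bar.

P = 7.3 bar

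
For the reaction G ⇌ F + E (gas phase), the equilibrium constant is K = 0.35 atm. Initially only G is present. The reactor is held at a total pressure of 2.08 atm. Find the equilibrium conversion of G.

X = 0.380

Let X = conversion of G (basis 1 mol G); extent of reaction ξ = X.
Moles: n_G = 1 − X; n_F = X; n_E = X.
Total moles n_T = 1 + X.
Mole fractions y_i = n_i/n_T; K = p_F p_E / (p_G) with p_i = y_i·P.
Equating to 0.35 atm and solving on 0 < X < 1: X = 0.380.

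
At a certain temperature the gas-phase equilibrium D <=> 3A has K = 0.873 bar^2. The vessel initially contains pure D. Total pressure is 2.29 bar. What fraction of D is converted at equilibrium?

X = 0.215

Take 1 mol D as basis and let X be its fractional conversion, so ξ = X.
Moles: n_D = 1 − X; n_A = 3X.
Total moles n_T = 1 + 2X.
y_i = n_i/n_T, p_i = y_i·P. K = p_A^3 / (p_D).
This yields a degree-3 equation in X; solving on (0,1), X = 0.215.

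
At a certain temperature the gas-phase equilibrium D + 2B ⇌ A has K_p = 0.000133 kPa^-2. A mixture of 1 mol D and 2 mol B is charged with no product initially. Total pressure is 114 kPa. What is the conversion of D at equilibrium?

Basis: 1 mol D initially; let X = conversion of D. Extent ξ = X.
Species balance: n_D = 1 − X; n_B = 2 − 2X; n_A = X.
n_T = Σnᵢ = 3 − 2X.
y_i = n_i/n_T, p_i = y_i·P. K_p = p_A / (p_D p_B^2).
Substituting and setting equal to 0.000133 kPa^-2 gives a polynomial in X; the root in (0,1) is X = 0.354.

X = 0.354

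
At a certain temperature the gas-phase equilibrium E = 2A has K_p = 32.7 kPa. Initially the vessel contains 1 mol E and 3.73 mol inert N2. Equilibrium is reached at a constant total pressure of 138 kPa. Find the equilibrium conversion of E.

X = 0.420

Let X = conversion of E (basis 1 mol E); extent of reaction ξ = X.
Moles: n_E = 1 − X; n_A = 2X; n_I = 3.73 (inert).
Total moles n_T = 4.73 + X.
y_i = n_i/n_T, p_i = y_i·P. K_p = p_A^2 / (p_E).
Equating to 32.7 kPa and solving on 0 < X < 1: X = 0.420.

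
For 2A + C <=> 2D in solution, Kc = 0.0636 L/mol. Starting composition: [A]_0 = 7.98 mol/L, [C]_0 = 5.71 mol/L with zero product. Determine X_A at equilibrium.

X = 0.344

Let X = conversion of A; extent ξ = 7.98X/2 mol/L.
Concentrations: [A] = 7.98 − 7.98X; [C] = 5.71 − 3.99X; [D] = 7.98X.
Kc = [D]^2 / ([A]^2 [C]).
Solving Kc = 0.0636 for X ∈ (0,1): X = 0.344.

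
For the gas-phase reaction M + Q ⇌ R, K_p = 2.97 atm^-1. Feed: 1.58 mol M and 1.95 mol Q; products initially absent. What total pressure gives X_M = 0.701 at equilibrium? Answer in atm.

P = 2.27 atm

Basis: 1.58 mol M initially; let X = conversion of M. Extent ξ = 1.58X.
Moles: n_M = 1.58 − 1.58X; n_Q = 1.95 − 1.58X; n_R = 1.58X.
n_T = Σnᵢ = 3.53 − 1.58X.
K_p = p_R / (p_M p_Q) with p_i = (n_i/n_T)·P.
At X = 0.701: the mole-fraction product g(X) = Π y_i^ν_i = 6.742. Since K_p = g(X)·P^{-1}, P = (g/K_p)^(1/1) = (6.742/2.97)^(1/1) = 2.27 atm.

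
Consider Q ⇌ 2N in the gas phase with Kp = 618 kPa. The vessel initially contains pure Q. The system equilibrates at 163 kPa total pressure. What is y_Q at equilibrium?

y_Q = 0.178

Take 1 mol Q as basis and let X be its fractional conversion, so ξ = X.
Mole table: n_Q = 1 − X; n_N = 2X.
Summing: n_T = 1 + X.
Mole fractions y_i = n_i/n_T; Kp = p_N^2 / (p_Q) with p_i = y_i·P.
Setting this equal to 618 kPa and taking the physical root (0 < X < 1) gives X = 0.698.
Then n_Q = 0.302, n_T = 1.7, so y_Q = 0.178.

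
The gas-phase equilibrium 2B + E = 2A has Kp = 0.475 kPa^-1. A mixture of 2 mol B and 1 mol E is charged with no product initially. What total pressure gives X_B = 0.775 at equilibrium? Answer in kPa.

Take 2 mol B as basis and let X be its fractional conversion, so ξ = X.
Mole table: n_B = 2 − 2X; n_E = 1 − X; n_A = 2X.
Summing: n_T = 3 − X.
Kp = p_A^2 / (p_B^2 p_E) with p_i = (n_i/n_T)·P.
At X = 0.775: the mole-fraction product g(X) = Π y_i^ν_i = 117.3. Since Kp = g(X)·P^{-1}, P = (g/Kp)^(1/1) = (117.3/0.475)^(1/1) = 247 kPa.

P = 247 kPa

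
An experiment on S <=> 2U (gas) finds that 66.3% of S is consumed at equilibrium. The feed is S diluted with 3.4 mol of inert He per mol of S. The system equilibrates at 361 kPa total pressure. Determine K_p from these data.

Let X = conversion of S (basis 1 mol S); extent of reaction ξ = X.
Moles: n_S = 1 − X; n_U = 2X; n_I = 3.4 (inert).
Summing: n_T = 4.4 + X.
At X = 0.663: n_S = 0.337, n_U = 1.33, n_T = 5.06.
p_i = (n_i/n_T)·P. K_p = p_U^2 / (p_S) = 372 kPa.

K_p = 372 kPa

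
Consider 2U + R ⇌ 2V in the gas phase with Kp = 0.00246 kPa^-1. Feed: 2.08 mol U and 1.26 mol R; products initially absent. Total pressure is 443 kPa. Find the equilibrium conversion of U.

Basis: 2.08 mol U initially; let X = conversion of U. Extent ξ = 1.04X.
Species balance: n_U = 2.08 − 2.08X; n_R = 1.26 − 1.04X; n_V = 2.08X.
Total moles n_T = 3.34 − 1.04X.
y_i = n_i/n_T, p_i = y_i·P. Kp = p_V^2 / (p_U^2 p_R).
Substituting and setting equal to 0.00246 kPa^-1 gives a polynomial in X; the root in (0,1) is X = 0.363.

X = 0.363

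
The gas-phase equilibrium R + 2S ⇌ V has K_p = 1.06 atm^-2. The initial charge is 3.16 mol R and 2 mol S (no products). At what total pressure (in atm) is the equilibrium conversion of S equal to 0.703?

P = 3.28 atm

Basis: 2 mol S initially; let X = conversion of S. Extent ξ = X.
Mole table: n_R = 3.16 − X; n_S = 2 − 2X; n_V = X.
n_T = Σnᵢ = 5.16 − 2X.
K_p = p_V / (p_R p_S^2) with p_i = (n_i/n_T)·P.
At X = 0.703: the mole-fraction product g(X) = Π y_i^ν_i = 11.43. Since K_p = g(X)·P^{-2}, P = (g/K_p)^(1/2) = (11.43/1.06)^(1/2) = 3.28 atm.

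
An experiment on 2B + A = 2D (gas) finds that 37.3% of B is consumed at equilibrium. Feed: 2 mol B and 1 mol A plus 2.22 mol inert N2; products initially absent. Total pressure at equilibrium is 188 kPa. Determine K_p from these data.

K_p = 0.0146 kPa^-1

Basis: 2 mol B initially; let X = conversion of B. Extent ξ = X.
Mole table: n_B = 2 − 2X; n_A = 1 − X; n_D = 2X; n_I = 2.22 (inert).
n_T = Σnᵢ = 5.22 − X.
At X = 0.373: n_B = 1.25, n_A = 0.627, n_D = 0.746, n_T = 4.85.
p_i = (n_i/n_T)·P. K_p = p_D^2 / (p_B^2 p_A) = 0.0146 kPa^-1.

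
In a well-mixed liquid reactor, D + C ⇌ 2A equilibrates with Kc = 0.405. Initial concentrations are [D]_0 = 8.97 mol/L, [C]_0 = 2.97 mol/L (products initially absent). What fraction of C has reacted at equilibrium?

Let X = conversion of C; extent ξ = 2.97·X mol/L.
Concentrations: [D] = 8.97 − 2.97X; [C] = 2.97 − 2.97X; [A] = 5.94X.
Kc = [A]^2 / ([D] [C]).
Equating to 0.405: the physical root is X = 0.399.

X = 0.399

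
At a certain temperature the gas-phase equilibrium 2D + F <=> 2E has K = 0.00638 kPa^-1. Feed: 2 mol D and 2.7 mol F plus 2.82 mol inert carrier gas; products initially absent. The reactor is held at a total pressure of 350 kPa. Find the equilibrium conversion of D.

X = 0.457

Take 2 mol D as basis and let X be its fractional conversion, so ξ = X.
Species balance: n_D = 2 − 2X; n_F = 2.7 − X; n_E = 2X; n_I = 2.82 (inert).
Total moles n_T = 7.52 − X.
Mole fractions y_i = n_i/n_T; K = p_E^2 / (p_D^2 p_F) with p_i = y_i·P.
This yields a degree-3 equation in X; solving on (0,1), X = 0.457.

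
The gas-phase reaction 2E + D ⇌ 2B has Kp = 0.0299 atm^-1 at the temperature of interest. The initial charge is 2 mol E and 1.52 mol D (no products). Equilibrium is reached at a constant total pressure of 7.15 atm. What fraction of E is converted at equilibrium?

X = 0.225

Let X = conversion of E (basis 2 mol E); extent of reaction ξ = X.
Moles: n_E = 2 − 2X; n_D = 1.52 − X; n_B = 2X.
Total moles n_T = 3.52 − X.
With p_i = (n_i/n_T)P, Kp = p_B^2 / (p_E^2 p_D).
Substituting and setting equal to 0.0299 atm^-1 gives a polynomial in X; the root in (0,1) is X = 0.225.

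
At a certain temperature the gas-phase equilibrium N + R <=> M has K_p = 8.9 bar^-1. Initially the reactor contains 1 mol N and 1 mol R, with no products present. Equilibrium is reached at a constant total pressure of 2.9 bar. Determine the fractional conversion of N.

X = 0.807

Take 1 mol N as basis and let X be its fractional conversion, so ξ = X.
Mole table: n_N = 1 − X; n_R = 1 − X; n_M = X.
Total moles n_T = 2 − X.
Mole fractions y_i = n_i/n_T; K_p = p_M / (p_N p_R) with p_i = y_i·P.
Substituting and setting equal to 8.9 bar^-1 gives a polynomial in X; the root in (0,1) is X = 0.807.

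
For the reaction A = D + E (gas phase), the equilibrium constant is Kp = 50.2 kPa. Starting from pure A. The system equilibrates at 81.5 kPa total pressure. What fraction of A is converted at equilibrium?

Let X = conversion of A (basis 1 mol A); extent of reaction ξ = X.
Species balance: n_A = 1 − X; n_D = X; n_E = X.
Summing: n_T = 1 + X.
Mole fractions y_i = n_i/n_T; Kp = p_D p_E / (p_A) with p_i = y_i·P.
This yields a degree-2 equation in X; solving on (0,1), X = 0.617.

X = 0.617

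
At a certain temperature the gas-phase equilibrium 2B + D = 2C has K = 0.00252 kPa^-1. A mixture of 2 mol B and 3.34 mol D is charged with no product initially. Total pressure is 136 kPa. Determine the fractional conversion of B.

Take 2 mol B as basis and let X be its fractional conversion, so ξ = X.
Moles: n_B = 2 − 2X; n_D = 3.34 − X; n_C = 2X.
n_T = Σnᵢ = 5.34 − X.
y_i = n_i/n_T, p_i = y_i·P. K = p_C^2 / (p_B^2 p_D).
Setting this equal to 0.00252 kPa^-1 and taking the physical root (0 < X < 1) gives X = 0.312.

X = 0.312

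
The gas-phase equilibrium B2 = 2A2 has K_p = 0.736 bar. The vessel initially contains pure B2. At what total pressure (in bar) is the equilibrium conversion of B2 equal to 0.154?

P = 7.57 bar

Take 1 mol B2 as basis and let X be its fractional conversion, so ξ = X.
Moles: n_B2 = 1 − X; n_A2 = 2X.
Summing: n_T = 1 + X.
K_p = p_A2^2 / (p_B2) with p_i = (n_i/n_T)·P.
At X = 0.154: the mole-fraction product g(X) = Π y_i^ν_i = 0.09717. Since K_p = g(X)·P^{1}, P = (K_p/g)^(1/1) = (0.736/0.09717)^(1/1) = 7.57 bar.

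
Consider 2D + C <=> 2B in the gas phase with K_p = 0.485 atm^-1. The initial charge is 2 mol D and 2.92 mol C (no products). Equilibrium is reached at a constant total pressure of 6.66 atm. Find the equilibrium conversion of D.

Basis: 2 mol D initially; let X = conversion of D. Extent ξ = X.
At extent ξ: n_D = 2 − 2X; n_C = 2.92 − X; n_B = 2X.
n_T = Σnᵢ = 4.92 − X.
Mole fractions y_i = n_i/n_T; K_p = p_B^2 / (p_D^2 p_C) with p_i = y_i·P.
Setting this equal to 0.485 atm^-1 and taking the physical root (0 < X < 1) gives X = 0.569.

X = 0.569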